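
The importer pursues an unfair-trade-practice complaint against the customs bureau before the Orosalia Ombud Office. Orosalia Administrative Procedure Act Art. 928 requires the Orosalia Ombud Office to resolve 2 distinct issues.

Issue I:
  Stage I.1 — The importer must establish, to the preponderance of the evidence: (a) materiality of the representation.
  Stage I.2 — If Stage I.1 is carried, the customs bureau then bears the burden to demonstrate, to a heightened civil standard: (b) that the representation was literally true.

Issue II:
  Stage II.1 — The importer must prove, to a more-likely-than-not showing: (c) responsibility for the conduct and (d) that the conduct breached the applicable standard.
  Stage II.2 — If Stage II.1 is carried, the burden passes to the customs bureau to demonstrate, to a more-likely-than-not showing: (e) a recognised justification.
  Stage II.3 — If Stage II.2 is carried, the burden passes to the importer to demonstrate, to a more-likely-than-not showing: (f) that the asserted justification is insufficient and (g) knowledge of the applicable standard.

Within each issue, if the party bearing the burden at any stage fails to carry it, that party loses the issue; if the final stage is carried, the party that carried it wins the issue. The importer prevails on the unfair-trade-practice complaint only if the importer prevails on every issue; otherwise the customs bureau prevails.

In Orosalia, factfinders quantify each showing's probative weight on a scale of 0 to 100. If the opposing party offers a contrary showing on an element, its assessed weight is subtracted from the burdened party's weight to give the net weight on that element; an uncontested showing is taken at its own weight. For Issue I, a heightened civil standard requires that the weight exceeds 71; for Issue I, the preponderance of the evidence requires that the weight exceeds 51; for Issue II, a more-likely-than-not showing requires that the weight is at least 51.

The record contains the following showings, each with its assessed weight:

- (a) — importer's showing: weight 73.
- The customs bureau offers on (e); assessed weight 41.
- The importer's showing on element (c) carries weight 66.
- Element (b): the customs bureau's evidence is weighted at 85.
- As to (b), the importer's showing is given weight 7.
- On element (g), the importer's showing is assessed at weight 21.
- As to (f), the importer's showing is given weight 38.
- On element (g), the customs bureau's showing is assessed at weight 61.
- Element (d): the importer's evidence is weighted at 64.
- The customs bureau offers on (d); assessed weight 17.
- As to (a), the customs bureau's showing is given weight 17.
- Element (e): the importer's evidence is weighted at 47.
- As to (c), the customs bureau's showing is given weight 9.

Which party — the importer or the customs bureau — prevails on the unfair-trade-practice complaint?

customs bureau

— Issue I —
Stage I.1 (importer, the preponderance of the evidence, weight exceeds 51): (a) net 73−17=56 > 51 — meets.
  The importer carries Stage I.1; the customs bureau now bears the burden.
Stage I.2 (customs bureau, a heightened civil standard, weight exceeds 71): (b) net 85−7=78 > 71 — meets.
  Stage I.2 carried; the final stage is satisfied.
All stages carried — the customs bureau prevails on this issue.
— Issue II —
Stage II.1 (importer, a more-likely-than-not showing, weight is at least 51): (c) net 66−9=57 ≥ 51 — meets; (d) net 64−17=47 < 51 — fails.
  Not every element is met, so the importer fails to carry Stage II.1.
The customs bureau prevails on this issue.
Per-issue: Issue I → customs bureau; Issue II → customs bureau. The importer must prevail on every issue; overall, the customs bureau prevails.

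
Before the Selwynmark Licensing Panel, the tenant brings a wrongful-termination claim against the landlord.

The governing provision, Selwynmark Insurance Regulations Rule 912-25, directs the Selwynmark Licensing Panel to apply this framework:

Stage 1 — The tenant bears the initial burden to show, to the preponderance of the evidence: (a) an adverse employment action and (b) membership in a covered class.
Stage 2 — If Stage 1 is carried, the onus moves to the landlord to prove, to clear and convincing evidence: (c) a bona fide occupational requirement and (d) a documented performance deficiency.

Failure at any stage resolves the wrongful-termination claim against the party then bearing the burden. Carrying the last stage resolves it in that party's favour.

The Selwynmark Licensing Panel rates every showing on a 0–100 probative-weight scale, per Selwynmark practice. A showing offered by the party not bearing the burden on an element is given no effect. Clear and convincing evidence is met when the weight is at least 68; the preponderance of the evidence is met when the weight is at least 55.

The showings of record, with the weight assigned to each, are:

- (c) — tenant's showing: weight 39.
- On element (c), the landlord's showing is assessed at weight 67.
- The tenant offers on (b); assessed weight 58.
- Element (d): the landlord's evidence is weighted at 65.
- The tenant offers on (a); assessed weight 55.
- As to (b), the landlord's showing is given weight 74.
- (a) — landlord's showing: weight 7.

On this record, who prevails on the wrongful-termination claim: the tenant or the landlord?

tenant

Stage 1 — burden on tenant; standard: the preponderance of the evidence (weight is at least 55).
    (a): 55 (landlord's 7 disregarded) ≥ 55 [met]
    (b): 58 (landlord's 74 disregarded) ≥ 55 [met]
  Stage 1 carried; the burden shifts to the landlord.
Stage 2 — burden on landlord; standard: clear and convincing evidence (weight is at least 68).
    (c): 67 (tenant's 39 disregarded) < 68 [not met]
    (d): 65 < 68 [not met]
  Stage 2 not carried; the landlord fails its burden.
The tenant prevails.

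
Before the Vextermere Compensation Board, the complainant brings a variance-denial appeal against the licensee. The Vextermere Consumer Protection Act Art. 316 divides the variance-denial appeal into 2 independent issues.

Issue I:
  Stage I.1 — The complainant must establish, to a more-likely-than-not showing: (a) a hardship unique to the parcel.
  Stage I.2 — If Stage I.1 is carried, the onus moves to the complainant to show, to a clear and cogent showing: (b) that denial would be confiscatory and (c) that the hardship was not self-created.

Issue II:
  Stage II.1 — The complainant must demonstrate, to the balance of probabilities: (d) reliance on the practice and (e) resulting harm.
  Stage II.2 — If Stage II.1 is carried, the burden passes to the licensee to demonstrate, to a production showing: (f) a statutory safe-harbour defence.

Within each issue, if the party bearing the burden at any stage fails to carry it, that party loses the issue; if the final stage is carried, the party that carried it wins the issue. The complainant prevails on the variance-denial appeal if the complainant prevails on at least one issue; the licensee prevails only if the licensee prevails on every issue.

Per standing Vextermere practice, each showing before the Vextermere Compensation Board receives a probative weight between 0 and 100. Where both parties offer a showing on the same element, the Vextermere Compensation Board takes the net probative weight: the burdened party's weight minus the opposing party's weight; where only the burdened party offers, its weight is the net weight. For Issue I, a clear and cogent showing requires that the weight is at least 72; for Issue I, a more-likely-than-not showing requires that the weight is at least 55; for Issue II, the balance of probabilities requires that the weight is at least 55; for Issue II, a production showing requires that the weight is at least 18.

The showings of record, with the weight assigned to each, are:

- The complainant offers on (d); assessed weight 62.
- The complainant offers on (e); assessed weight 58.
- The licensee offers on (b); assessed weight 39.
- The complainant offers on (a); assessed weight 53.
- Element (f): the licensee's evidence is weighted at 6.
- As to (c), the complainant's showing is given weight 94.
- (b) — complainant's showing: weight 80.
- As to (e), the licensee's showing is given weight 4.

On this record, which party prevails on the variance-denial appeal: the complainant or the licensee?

licensee

— Issue I —
Stage I.1 — burden on complainant; standard: a more-likely-than-not showing (weight is at least 55).
    (a): 53 < 55 [not met]
  Not every element is met, so the complainant fails to carry Stage I.1.
The licensee prevails on this issue.
— Issue II —
At Stage II.1 the complainant must meet the balance of probabilities (weight is at least 55): on (d) the weight is 62, which does reach 55, so (d) meets the standard; on (e) the weight is 58 less the opposing 4 gives net 54, which does not reach 55, so (e) does not meet the standard.
  Not every element is met, so the complainant fails to carry Stage II.1.
The analysis ends at Stage II.1; the licensee prevails on this issue.
Per-issue: Issue I → licensee; Issue II → licensee. The complainant must prevail on at least one issue; overall, the licensee prevails.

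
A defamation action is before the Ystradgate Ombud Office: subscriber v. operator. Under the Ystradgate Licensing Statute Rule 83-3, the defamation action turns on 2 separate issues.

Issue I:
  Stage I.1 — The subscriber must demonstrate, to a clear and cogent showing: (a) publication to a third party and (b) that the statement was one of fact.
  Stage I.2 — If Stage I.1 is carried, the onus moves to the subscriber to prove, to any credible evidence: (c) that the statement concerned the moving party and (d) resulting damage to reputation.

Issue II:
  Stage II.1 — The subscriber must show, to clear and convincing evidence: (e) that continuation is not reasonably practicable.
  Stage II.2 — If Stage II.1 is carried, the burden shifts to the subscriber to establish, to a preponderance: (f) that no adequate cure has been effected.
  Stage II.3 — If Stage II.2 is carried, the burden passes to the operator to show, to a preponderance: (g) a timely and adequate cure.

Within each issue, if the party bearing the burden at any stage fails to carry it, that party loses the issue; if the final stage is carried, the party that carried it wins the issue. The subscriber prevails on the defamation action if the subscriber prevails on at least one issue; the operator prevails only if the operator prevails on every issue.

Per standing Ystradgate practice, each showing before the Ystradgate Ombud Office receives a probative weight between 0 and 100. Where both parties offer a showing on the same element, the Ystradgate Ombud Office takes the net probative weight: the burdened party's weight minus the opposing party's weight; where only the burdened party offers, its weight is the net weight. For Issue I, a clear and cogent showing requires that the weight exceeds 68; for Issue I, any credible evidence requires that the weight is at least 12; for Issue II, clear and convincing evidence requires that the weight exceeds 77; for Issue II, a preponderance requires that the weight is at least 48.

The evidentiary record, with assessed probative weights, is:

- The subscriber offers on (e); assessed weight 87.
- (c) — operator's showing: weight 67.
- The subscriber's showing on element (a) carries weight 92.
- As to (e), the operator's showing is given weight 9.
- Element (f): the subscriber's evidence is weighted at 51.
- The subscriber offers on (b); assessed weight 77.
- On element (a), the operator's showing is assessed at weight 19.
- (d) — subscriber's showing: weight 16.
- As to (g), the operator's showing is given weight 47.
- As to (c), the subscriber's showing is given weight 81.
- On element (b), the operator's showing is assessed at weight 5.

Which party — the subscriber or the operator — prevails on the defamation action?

— Issue I —
At Stage I.1 the subscriber must meet a clear and cogent showing (weight exceeds 68): on (a) the weight is 92 less the opposing 19 gives net 73, > 68, so (a) meets the standard; on (b) the weight is 77 less the opposing 5 gives net 72, which does exceed 68, so (b) meets the standard.
  Stage I.1 carried; the burden remains with the subscriber.
At Stage I.2 the subscriber must meet any credible evidence (weight is at least 12): on (c) the weight is 81 less the opposing 67 gives net 14, ≥ 12, so (c) meets the standard; on (d) the weight is 16, ≥ 12, so (d) meets the standard.
  Stage I.2 carried; the final stage is satisfied.
With every stage satisfied, the subscriber prevails on this issue.
— Issue II —
At Stage II.1 the subscriber must meet clear and convincing evidence (weight exceeds 77): on (e) the weight is 87 less the opposing 9 gives net 78, > 77, so (e) meets the standard.
  Stage II.1 carried; the burden remains with the subscriber.
At Stage II.2 the subscriber must meet a preponderance (weight is at least 48): on (f) the weight is 51, which does reach 48, so (f) meets the standard.
  All elements met. The burden passes to the operator.
At Stage II.3 the operator must meet a preponderance (weight is at least 48): on (g) the weight is 47, < 48, so (g) does not meet the standard.
  The operator does not carry Stage II.3.
So the subscriber prevails on this issue.
Per-issue: Issue I → subscriber; Issue II → subscriber. The subscriber must prevail on at least one issue; overall, the subscriber prevails.

subscriber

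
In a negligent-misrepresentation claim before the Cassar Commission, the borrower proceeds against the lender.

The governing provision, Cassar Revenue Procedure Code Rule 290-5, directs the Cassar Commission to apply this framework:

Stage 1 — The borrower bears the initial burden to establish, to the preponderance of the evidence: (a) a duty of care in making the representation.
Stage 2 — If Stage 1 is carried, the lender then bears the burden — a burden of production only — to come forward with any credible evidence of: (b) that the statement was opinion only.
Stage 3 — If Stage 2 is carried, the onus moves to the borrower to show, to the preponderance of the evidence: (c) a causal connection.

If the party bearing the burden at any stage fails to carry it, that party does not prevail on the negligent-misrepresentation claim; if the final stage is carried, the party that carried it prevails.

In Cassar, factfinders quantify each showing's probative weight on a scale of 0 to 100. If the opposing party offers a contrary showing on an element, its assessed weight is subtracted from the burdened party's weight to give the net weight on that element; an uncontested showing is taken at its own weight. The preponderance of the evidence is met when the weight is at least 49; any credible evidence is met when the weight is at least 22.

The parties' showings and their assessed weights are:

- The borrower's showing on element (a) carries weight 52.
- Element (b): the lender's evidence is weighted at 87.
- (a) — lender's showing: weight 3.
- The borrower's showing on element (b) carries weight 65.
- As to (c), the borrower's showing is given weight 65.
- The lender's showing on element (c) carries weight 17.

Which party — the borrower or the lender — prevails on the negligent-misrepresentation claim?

lender

At Stage 1 the borrower must meet the preponderance of the evidence (weight is at least 49): on (a) the weight is 52 less the opposing 3 gives net 49, which does reach 49, so (a) meets the standard.
  All elements met. The burden passes to the lender.
At Stage 2 the lender must meet any credible evidence (weight is at least 22): on (b) the weight is 87 less the opposing 65 gives net 22, ≥ 22, so (b) meets the standard.
  The lender carries Stage 2; the borrower now bears the burden.
At Stage 3 the borrower must meet the preponderance of the evidence (weight is at least 49): on (c) the weight is 65 less the opposing 17 gives net 48, < 49, so (c) does not meet the standard.
  The borrower does not carry Stage 3.
So the lender prevails.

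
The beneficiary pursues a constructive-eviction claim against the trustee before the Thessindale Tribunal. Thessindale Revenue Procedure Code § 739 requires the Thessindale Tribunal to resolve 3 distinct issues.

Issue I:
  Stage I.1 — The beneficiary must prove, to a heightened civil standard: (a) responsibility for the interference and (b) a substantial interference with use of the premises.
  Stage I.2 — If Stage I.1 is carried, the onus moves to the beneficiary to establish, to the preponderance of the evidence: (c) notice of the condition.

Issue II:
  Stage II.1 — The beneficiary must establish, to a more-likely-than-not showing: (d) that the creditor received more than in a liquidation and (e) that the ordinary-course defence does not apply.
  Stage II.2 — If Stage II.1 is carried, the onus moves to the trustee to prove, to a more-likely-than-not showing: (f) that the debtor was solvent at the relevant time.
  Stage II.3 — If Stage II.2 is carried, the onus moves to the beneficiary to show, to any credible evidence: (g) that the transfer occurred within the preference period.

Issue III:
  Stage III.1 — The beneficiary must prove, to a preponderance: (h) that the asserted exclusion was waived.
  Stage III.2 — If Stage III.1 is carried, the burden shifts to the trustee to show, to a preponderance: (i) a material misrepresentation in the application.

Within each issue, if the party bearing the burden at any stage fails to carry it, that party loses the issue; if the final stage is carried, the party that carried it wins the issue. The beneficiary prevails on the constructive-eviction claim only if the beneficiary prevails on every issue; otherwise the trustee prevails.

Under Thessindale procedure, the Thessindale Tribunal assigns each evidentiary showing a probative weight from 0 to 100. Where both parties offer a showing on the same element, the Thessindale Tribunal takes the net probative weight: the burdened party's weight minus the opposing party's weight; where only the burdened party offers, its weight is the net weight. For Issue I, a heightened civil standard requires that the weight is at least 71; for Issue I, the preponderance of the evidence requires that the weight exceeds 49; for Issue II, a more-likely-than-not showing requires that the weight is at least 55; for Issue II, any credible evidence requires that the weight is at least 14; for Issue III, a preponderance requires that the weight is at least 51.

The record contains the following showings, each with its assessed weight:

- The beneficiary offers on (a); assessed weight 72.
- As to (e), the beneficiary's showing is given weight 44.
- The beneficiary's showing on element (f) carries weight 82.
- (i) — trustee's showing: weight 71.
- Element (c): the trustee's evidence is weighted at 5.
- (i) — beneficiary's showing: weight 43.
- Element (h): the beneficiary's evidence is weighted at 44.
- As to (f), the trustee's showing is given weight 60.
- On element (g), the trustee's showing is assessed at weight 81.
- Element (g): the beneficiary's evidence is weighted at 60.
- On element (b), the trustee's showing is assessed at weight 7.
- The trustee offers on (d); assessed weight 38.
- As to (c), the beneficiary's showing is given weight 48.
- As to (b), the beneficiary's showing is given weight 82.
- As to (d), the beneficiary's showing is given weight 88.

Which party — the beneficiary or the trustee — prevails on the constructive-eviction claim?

trustee

— Issue I —
At Stage I.1 the beneficiary must meet a heightened civil standard (weight is at least 71): on (a) the weight is 72, which does reach 71, so (a) meets the standard; on (b) the weight is 82 less the opposing 7 gives net 75, which does reach 71, so (b) meets the standard.
  Stage I.1 carried; the burden remains with the beneficiary.
At Stage I.2 the beneficiary must meet the preponderance of the evidence (weight exceeds 49): on (c) the weight is 48 less the opposing 5 gives net 43, which does not exceed 49, so (c) does not meet the standard.
  The beneficiary does not carry Stage I.2.
The trustee prevails on this issue.
— Issue II —
Stage II.1 — burden on beneficiary; standard: a more-likely-than-not showing (weight is at least 55).
    (d): 88 − 38 = 50 < 55 [not met]
    (e): 44 < 55 [not met]
  The beneficiary does not carry Stage II.1.
The analysis ends at Stage II.1; the trustee prevails on this issue.
— Issue III —
At Stage III.1 the beneficiary must meet a preponderance (weight is at least 51): on (h) the weight is 44, < 51, so (h) does not meet the standard.
  The beneficiary does not carry Stage III.1.
So the trustee prevails on this issue.
Per-issue: Issue I → trustee; Issue II → trustee; Issue III → trustee. The beneficiary must prevail on every issue; overall, the trustee prevails.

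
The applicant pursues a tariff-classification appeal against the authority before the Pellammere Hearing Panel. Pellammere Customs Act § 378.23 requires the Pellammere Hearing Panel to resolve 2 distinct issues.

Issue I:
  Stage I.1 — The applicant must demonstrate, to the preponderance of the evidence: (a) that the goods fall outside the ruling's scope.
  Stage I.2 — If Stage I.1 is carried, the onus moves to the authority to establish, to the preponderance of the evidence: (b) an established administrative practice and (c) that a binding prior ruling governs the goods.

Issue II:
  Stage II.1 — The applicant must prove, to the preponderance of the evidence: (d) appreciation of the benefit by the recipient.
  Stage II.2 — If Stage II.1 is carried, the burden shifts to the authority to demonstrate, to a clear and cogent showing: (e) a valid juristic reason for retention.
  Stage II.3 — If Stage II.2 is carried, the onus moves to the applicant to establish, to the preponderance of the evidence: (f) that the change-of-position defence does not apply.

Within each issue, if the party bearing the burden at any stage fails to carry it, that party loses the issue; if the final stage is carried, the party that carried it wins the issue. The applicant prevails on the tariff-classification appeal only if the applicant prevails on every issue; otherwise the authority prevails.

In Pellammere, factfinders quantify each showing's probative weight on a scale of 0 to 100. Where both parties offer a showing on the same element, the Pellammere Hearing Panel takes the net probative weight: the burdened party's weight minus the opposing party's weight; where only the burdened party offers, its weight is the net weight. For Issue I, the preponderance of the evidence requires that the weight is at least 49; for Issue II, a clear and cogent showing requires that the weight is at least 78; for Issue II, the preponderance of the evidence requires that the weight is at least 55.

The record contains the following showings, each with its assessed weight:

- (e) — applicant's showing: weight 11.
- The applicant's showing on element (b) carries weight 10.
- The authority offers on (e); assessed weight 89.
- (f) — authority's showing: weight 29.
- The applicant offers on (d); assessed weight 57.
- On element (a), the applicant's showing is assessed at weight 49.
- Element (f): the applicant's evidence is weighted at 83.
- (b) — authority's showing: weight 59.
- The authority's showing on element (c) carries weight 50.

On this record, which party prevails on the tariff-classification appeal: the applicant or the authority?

authority

— Issue I —
Stage I.1 (applicant, the preponderance of the evidence, weight is at least 49): (a) 49 ≥ 49 — meets.
  Stage I.1 is satisfied; the onus moves to the authority.
Stage I.2 (authority, the preponderance of the evidence, weight is at least 49): (b) net 59−10=49 ≥ 49 — meets; (c) 50 ≥ 49 — meets.
  The authority carries the last stage.
With every stage satisfied, the authority prevails on this issue.
— Issue II —
At Stage II.1 the applicant must meet the preponderance of the evidence (weight is at least 55): on (d) the weight is 57, which does reach 55, so (d) meets the standard.
  Stage II.1 carried; the burden shifts to the authority.
At Stage II.2 the authority must meet a clear and cogent showing (weight is at least 78): on (e) the weight is 89 less the opposing 11 gives net 78, ≥ 78, so (e) meets the standard.
  All elements met. The burden passes to the applicant.
At Stage II.3 the applicant must meet the preponderance of the evidence (weight is at least 55): on (f) the weight is 83 less the opposing 29 gives net 54, which does not reach 55, so (f) does not meet the standard.
  The applicant does not carry Stage II.3.
So the authority prevails on this issue.
Per-issue: Issue I → authority; Issue II → authority. The applicant must prevail on every issue; overall, the authority prevails.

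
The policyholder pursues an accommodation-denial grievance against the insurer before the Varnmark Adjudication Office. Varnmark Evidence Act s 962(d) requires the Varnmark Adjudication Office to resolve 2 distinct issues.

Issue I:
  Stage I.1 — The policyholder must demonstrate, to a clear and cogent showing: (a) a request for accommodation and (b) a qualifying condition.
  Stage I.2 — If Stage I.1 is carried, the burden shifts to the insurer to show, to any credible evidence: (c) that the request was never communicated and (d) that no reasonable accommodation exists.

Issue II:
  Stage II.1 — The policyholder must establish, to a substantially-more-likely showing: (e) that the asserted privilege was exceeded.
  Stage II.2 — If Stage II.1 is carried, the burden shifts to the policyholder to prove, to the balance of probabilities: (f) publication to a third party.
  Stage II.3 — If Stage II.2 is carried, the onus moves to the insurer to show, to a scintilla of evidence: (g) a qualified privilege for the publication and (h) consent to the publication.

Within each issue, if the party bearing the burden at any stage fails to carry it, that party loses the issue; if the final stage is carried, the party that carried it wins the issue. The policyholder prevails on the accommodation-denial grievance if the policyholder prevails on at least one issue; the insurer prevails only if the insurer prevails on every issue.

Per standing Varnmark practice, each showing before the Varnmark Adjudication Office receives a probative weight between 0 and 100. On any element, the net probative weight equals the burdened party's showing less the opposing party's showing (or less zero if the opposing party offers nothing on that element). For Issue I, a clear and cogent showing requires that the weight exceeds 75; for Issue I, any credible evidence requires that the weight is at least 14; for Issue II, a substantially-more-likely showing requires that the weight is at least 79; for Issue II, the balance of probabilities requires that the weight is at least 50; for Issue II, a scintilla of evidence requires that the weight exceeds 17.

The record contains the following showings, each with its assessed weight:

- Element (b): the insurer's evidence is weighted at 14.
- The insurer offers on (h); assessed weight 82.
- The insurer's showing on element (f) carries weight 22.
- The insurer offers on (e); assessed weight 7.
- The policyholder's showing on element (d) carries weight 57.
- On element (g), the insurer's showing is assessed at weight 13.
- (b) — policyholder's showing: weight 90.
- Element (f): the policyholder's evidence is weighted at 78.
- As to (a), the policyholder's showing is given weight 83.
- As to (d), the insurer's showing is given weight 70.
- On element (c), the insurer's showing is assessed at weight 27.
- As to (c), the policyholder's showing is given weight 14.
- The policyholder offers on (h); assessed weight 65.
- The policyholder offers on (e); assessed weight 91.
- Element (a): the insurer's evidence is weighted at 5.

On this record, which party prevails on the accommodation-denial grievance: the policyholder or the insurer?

policyholder

— Issue I —
Stage I.1 (policyholder, a clear and cogent showing, weight exceeds 75): (a) net 83−5=78 > 75 — meets; (b) net 90−14=76 > 75 — meets.
  The policyholder carries Stage I.1; the insurer now bears the burden.
Stage I.2 (insurer, any credible evidence, weight is at least 14): (c) net 27−14=13 < 14 — fails; (d) net 70−57=13 < 14 — fails.
  The insurer does not carry Stage I.2.
The analysis ends at Stage I.2; the policyholder prevails on this issue.
— Issue II —
Stage II.1 (policyholder, a substantially-more-likely showing, weight is at least 79): (e) net 91−7=84 ≥ 79 — meets.
  All elements met. The policyholder retains the burden for Stage II.2.
Stage II.2 (policyholder, the balance of probabilities, weight is at least 50): (f) net 78−22=56 ≥ 50 — meets.
  Stage II.2 carried; the burden shifts to the insurer.
Stage II.3 (insurer, a scintilla of evidence, weight exceeds 17): (g) 13 ≤ 17 — fails; (h) net 82−65=17 ≤ 17 — fails.
  Stage II.3 not carried; the insurer fails its burden.
So the policyholder prevails on this issue.
Per-issue: Issue I → policyholder; Issue II → policyholder. The policyholder must prevail on at least one issue; overall, the policyholder prevails.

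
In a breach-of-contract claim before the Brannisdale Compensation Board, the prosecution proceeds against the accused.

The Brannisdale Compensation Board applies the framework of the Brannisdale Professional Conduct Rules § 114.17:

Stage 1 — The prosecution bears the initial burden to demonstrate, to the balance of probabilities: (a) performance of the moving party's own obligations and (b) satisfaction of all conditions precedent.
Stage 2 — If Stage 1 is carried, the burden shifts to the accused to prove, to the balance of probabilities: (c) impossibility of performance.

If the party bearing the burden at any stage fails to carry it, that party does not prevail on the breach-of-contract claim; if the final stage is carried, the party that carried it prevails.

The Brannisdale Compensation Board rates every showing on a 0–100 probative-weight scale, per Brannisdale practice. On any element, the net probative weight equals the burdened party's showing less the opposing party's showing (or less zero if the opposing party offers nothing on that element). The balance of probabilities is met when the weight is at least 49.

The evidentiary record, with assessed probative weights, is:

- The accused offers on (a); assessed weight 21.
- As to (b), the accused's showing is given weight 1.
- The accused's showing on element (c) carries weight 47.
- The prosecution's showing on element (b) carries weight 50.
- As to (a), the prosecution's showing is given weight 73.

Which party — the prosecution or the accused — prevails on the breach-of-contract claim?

prosecution

Stage 1 — burden on prosecution; standard: the balance of probabilities (weight is at least 49).
    (a): 73 − 21 = 52 ≥ 49 [met]
    (b): 50 − 1 = 49 ≥ 49 [met]
  Stage 1 carried; the burden shifts to the accused.
Stage 2 — burden on accused; standard: the balance of probabilities (weight is at least 49).
    (c): 47 < 49 [not met]
  The accused does not carry Stage 2.
The analysis ends at Stage 2; the prosecution prevails.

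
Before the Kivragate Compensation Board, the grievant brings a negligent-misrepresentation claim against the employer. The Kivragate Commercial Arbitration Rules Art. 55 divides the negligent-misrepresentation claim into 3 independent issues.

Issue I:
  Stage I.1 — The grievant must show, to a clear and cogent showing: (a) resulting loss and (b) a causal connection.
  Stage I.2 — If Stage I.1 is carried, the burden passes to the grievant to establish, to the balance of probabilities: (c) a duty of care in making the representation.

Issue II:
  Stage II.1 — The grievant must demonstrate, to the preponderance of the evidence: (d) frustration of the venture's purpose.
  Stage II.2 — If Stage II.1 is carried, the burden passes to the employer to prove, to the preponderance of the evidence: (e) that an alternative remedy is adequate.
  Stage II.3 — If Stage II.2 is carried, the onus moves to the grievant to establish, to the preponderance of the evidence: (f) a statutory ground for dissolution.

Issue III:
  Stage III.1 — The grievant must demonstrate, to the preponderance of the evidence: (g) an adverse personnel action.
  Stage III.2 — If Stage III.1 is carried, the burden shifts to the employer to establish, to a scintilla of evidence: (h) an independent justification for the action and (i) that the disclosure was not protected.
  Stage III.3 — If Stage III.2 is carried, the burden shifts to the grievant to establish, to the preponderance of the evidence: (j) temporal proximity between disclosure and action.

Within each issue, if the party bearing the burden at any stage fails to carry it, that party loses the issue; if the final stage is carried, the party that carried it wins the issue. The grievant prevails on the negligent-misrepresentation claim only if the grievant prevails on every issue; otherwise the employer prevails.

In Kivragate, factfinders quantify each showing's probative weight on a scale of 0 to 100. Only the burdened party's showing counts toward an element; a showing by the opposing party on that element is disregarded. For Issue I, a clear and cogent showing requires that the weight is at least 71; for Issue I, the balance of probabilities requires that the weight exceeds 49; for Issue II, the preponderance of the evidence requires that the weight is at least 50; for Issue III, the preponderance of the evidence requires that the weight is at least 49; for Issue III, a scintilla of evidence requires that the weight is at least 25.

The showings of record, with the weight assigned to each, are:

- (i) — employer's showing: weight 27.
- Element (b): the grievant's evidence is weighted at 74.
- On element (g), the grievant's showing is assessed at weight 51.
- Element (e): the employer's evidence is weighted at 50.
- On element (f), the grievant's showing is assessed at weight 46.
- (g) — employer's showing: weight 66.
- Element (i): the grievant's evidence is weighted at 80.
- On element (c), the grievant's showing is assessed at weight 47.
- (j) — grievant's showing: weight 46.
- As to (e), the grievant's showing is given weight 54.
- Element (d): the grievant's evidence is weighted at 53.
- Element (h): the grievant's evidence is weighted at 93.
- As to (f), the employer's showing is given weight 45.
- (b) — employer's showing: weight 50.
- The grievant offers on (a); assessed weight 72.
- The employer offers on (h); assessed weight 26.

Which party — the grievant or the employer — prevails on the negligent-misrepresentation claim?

employer

— Issue I —
At Stage I.1 the grievant must meet a clear and cogent showing (weight is at least 71): on (a) the weight is 72, which does reach 71, so (a) meets the standard; on (b) the weight is 74 (the employer's 50 is given no effect), which does reach 71, so (b) meets the standard.
  All elements met. The grievant retains the burden for Stage I.2.
At Stage I.2 the grievant must meet the balance of probabilities (weight exceeds 49): on (c) the weight is 47, which does not exceed 49, so (c) does not meet the standard.
  Stage I.2 not carried; the grievant fails its burden.
So the employer prevails on this issue.
— Issue II —
Stage II.1 — burden on grievant; standard: the preponderance of the evidence (weight is at least 50).
    (d): 53 ≥ 50 [met]
  Stage II.1 is satisfied; the onus moves to the employer.
Stage II.2 — burden on employer; standard: the preponderance of the evidence (weight is at least 50).
    (e): 50 (grievant's 54 disregarded) ≥ 50 [met]
  Stage II.2 carried; the burden shifts to the grievant.
Stage II.3 — burden on grievant; standard: the preponderance of the evidence (weight is at least 50).
    (f): 46 (employer's 45 disregarded) < 50 [not met]
  Stage II.3 not carried; the grievant fails its burden.
The employer prevails on this issue.
— Issue III —
Stage III.1 — burden on grievant; standard: the preponderance of the evidence (weight is at least 49).
    (g): 51 (employer's 66 disregarded) ≥ 49 [met]
  The grievant carries Stage III.1; the employer now bears the burden.
Stage III.2 — burden on employer; standard: a scintilla of evidence (weight is at least 25).
    (h): 26 (grievant's 93 disregarded) ≥ 25 [met]
    (i): 27 (grievant's 80 disregarded) ≥ 25 [met]
  All elements met. The burden passes to the grievant.
Stage III.3 — burden on grievant; standard: the preponderance of the evidence (weight is at least 49).
    (j): 46 < 49 [not met]
  Stage III.3 not carried; the grievant fails its burden.
The employer prevails on this issue.
Per-issue: Issue I → employer; Issue II → employer; Issue III → employer. The grievant must prevail on every issue; overall, the employer prevails.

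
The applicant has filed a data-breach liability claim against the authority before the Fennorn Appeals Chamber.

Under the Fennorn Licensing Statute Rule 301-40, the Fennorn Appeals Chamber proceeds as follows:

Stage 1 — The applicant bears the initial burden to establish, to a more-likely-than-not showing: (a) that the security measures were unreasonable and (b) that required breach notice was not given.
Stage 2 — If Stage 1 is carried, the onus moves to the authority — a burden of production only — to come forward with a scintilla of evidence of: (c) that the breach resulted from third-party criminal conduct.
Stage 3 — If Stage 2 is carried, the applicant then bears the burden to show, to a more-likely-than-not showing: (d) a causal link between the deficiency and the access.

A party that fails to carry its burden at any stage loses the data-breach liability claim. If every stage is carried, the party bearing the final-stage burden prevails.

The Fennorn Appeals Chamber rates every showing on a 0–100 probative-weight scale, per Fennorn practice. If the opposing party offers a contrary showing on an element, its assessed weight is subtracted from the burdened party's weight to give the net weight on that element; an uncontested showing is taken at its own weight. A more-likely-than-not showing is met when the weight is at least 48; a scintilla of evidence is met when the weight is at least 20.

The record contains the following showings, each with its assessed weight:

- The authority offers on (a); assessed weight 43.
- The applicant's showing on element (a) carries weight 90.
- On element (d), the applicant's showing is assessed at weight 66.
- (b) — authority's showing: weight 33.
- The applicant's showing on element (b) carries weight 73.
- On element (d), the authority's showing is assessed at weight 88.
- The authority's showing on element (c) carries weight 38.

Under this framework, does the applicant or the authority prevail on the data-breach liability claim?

authority

Stage 1 (applicant, a more-likely-than-not showing, weight is at least 48): (a) net 90−43=47 < 48 — fails; (b) net 73−33=40 < 48 — fails.
  Stage 1 not carried; the applicant fails its burden.
So the authority prevails.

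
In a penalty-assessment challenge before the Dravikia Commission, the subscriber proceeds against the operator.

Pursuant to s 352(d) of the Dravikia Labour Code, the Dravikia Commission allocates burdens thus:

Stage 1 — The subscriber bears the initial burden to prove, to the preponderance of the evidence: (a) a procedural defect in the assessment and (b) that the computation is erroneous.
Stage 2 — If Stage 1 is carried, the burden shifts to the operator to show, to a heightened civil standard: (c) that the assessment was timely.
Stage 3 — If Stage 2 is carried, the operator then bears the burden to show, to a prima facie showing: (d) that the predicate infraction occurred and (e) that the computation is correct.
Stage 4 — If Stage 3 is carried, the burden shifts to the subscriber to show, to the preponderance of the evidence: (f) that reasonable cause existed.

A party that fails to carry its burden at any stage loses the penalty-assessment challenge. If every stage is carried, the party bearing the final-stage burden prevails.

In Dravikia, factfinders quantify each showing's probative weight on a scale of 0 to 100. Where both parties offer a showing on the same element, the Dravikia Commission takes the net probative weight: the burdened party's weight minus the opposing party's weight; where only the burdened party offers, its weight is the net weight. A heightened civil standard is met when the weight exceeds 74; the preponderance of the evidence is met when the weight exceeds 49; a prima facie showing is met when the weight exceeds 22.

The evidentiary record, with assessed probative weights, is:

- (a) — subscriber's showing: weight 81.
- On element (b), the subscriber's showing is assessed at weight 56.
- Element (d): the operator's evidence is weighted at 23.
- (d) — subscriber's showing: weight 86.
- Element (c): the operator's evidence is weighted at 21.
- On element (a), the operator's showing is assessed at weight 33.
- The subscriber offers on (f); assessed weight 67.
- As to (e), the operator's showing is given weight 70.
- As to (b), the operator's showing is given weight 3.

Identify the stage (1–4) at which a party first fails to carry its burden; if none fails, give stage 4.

stage 1

Stage 1 (subscriber, the preponderance of the evidence, weight exceeds 49): (a) net 81−33=48 ≤ 49 — fails; (b) net 56−3=53 > 49 — meets.
  Stage 1 not carried; the subscriber fails its burden.
The operator prevails.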